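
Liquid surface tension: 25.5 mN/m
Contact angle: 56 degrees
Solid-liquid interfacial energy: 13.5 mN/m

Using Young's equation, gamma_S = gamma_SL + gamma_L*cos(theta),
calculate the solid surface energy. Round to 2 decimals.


gamma_S = 13.5 + 25.5 * cos(56)
= 27.76 mN/m

27.76


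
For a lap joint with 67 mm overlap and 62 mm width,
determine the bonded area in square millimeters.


Area = 67 * 62 = 4154 mm^2

4154


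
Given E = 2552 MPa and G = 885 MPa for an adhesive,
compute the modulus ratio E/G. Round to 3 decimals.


E/G ratio = 2552 / 885 = 2.884

2.884


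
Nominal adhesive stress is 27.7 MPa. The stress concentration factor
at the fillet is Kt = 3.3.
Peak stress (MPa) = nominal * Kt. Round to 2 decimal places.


Peak = 27.7 * 3.3 = 91.41 MPa

91.41


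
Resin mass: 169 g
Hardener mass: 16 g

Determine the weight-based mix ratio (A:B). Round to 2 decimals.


Ratio = 169 / 16 = 10.56

10.56


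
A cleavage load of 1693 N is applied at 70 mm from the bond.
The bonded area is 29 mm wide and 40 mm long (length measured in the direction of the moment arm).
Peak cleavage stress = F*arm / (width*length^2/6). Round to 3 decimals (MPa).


Moment = 1693 * 70 = 118510 N*mm
Section modulus = 29 * 1600 / 6 = 46400 / 6 mm^3
Stress = 118510 / (46400 / 6) = 711060 / 46400
= 15.325 MPa

15.325


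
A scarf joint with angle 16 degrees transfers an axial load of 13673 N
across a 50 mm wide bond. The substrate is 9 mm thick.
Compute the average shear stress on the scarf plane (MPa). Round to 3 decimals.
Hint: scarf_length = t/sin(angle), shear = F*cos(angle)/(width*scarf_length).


scarf_length = 9 / sin(16 deg) = 32.6516 mm
cos(16 deg) = 0.961262
shear stress = 13673 * 0.961262 / (50 * 32.6516)
= 8.051 MPa

8.051


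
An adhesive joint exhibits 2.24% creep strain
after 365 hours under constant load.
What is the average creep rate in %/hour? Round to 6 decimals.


Creep rate = strain / time
= 2.24 / 365
= 0.006137 %/h

0.006137


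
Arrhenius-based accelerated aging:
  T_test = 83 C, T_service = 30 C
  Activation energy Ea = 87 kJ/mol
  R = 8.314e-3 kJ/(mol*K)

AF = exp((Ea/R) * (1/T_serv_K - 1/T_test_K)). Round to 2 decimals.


T_test_K = 356.15, T_serv_K = 303.15
AF = exp((87/8.314e-3) * (1/303.15 - 1/356.15))
= 170.17

170.17


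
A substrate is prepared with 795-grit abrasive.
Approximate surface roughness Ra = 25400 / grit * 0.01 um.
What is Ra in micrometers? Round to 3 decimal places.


Ra = 25400 / 795 * 0.01 = 0.319 um

0.319


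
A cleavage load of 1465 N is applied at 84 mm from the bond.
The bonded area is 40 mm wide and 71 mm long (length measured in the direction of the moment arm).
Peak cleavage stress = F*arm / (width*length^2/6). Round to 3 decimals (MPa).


Moment = 1465 * 84 = 123060 N*mm
Section modulus = 40 * 5041 / 6 = 201640 / 6 mm^3
Stress = 123060 / (201640 / 6) = 738360 / 201640
= 3.662 MPa

3.662


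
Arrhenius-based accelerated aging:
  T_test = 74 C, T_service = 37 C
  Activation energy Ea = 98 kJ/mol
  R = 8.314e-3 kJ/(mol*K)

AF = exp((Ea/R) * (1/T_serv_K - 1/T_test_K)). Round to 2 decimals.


T_test_K = 347.15, T_serv_K = 310.15
AF = exp((98/8.314e-3) * (1/310.15 - 1/347.15))
= 57.44

57.44


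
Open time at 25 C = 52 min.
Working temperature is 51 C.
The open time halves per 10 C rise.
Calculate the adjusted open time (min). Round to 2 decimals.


factor = 2^((51 - 25) / 10) = 6.0629
ot = 52 / 6.0629 = 8.58 min

8.58


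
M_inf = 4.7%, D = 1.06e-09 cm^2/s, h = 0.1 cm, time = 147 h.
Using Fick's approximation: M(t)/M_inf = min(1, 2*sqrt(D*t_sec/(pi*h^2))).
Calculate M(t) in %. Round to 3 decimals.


t = 529200 s
ratio = min(1, 2*sqrt(1.06e-09*529200/(pi*0.0100)))
= 0.267250
M(t) = 4.7 * 0.267250 = 1.256%

1.256


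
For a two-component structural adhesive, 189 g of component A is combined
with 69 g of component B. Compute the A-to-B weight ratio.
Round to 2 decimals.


Weight ratio A:B = 189 / 69
= 2.74

2.74


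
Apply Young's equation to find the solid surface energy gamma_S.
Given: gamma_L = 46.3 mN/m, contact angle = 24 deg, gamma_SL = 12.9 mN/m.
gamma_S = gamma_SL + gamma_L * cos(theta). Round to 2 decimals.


theta_rad = 24 * pi/180 = 0.418879
gamma_S = 12.9 + 46.3 * cos(0.418879)
= 55.20 mN/m

55.20


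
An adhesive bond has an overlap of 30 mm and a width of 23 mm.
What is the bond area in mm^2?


Bond area = overlap * width
= 30 * 23
= 690 mm^2

690


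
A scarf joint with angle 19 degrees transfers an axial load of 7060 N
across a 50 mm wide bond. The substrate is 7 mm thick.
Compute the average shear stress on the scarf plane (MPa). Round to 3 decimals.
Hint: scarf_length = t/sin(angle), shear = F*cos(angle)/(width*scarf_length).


scarf_length = 7 / sin(19 deg) = 21.5009 mm
cos(19 deg) = 0.945519
shear stress = 7060 * 0.945519 / (50 * 21.5009)
= 6.209 MPa

6.209


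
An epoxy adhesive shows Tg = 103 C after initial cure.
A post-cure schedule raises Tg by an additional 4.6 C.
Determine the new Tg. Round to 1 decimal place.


New Tg = 103 + 4.6
= 107.6 C

107.6


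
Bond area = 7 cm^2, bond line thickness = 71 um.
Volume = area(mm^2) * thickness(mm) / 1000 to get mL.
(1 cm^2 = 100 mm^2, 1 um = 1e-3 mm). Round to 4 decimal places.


area_mm2 = 7 * 100 = 700
blt_mm = 71 * 1e-3 = 0.071
vol_mm3 = 700 * 0.071 = 49.7
vol_mL = 49.7 / 1000 = 0.0497 mL

0.0497


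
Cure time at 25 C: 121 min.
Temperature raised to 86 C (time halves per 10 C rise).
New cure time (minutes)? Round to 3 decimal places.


Acceleration factor = 2^(61/10) = 68.5935
New time = 121 / 68.5935 = 1.764 min

1.764


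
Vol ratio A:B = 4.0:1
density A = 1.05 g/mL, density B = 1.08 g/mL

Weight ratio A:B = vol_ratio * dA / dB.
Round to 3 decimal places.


Weight ratio = 4.0 * 1.05 / 1.08
= 3.889

3.889


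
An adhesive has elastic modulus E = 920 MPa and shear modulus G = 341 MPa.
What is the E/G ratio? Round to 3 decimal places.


E/G = 920 / 341 = 2.698

2.698


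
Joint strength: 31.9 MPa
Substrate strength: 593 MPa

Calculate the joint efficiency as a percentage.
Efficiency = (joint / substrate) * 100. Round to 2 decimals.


Efficiency = (31.9 / 593) * 100 = 5.38%

5.38


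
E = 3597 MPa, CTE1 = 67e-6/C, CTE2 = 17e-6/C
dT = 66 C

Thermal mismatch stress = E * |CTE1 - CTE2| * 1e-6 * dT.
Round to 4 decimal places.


= 3597 * 50e-6 * 66
= 11.8701 MPa

11.8701


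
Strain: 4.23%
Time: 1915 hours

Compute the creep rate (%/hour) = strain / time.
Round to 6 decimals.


Creep rate = 4.23 / 1915
= 0.002209 %/h

0.002209


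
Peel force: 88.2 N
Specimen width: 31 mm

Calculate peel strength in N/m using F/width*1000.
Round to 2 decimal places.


Peel strength = 88.2 / 31 * 1000 = 2845.16 N/m

2845.16


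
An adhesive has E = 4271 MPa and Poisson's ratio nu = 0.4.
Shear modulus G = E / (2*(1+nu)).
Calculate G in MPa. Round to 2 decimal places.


G = 4271 / (2*(1+0.4))
= 4271 / 2.80
= 1525.36 MPa

1525.36


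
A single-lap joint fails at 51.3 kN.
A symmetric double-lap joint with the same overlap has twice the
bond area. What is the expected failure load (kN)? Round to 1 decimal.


Double-lap load = 2 * 51.3 = 102.6 kN

102.6


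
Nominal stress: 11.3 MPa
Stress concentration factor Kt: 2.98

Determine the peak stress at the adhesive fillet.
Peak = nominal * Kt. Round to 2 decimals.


Peak stress = 11.3 * 2.98
= 33.67 MPa

33.67


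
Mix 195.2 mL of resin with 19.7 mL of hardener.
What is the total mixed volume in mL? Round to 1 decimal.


Total = 195.2 + 19.7 = 214.9 mL

214.9


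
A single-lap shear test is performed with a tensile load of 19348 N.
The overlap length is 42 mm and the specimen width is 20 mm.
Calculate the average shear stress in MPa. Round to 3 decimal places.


Shear stress = F / (overlap * width)
= 19348 / (42 * 20)
= 19348 / 840
= 23.033 MPa

23.033


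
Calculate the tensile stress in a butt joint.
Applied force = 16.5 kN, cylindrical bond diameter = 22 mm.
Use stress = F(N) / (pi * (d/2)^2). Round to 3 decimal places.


A = pi * 11.0^2 = 380.1327 mm^2
sigma = 16500.0 / 380.1327 = 43.406 MPa

43.406


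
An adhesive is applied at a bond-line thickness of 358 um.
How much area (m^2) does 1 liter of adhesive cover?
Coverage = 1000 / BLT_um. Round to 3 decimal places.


Coverage = 1000 / 358 = 2.793 m^2

2.793


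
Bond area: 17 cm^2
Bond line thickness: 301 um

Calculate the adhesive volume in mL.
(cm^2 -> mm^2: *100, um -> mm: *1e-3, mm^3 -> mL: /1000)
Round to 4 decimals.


V = 17*100 * 301*1e-3 / 1000
= 0.5117 mL

0.5117


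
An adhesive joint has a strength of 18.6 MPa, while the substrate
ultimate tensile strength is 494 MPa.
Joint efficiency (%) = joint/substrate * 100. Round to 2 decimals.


Efficiency = 18.6 / 494 * 100
= 3.77%

3.77


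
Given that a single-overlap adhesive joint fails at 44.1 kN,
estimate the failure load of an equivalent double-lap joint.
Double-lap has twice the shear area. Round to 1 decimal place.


Double-lap factor = 2
Expected load = 44.1 * 2 = 88.2 kN

88.2


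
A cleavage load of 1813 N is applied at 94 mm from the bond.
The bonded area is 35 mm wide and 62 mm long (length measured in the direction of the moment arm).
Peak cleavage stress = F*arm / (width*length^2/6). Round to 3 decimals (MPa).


Moment = 1813 * 94 = 170422 N*mm
Section modulus = 35 * 3844 / 6 = 134540 / 6 mm^3
Stress = 170422 / (134540 / 6) = 1022532 / 134540
= 7.600 MPa

7.600


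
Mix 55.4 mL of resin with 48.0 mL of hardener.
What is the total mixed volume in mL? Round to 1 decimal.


Total = 55.4 + 48.0 = 103.4 mL

103.4


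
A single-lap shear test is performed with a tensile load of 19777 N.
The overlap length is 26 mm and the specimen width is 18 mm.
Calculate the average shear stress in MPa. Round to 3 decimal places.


Shear stress = F / (overlap * width)
= 19777 / (26 * 18)
= 19777 / 468
= 42.259 MPa

42.259


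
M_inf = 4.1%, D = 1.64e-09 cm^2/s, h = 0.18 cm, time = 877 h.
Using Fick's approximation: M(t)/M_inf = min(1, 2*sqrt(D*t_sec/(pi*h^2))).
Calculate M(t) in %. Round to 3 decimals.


t = 3157200 s
ratio = min(1, 2*sqrt(1.64e-09*3157200/(pi*0.0324)))
= 0.451082
M(t) = 4.1 * 0.451082 = 1.849%

1.849


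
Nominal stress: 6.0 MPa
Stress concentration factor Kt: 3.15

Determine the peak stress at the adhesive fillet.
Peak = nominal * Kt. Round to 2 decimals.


Peak stress = 6.0 * 3.15
= 18.90 MPa

18.90


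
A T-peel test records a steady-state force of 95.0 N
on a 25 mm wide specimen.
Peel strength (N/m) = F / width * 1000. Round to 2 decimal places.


Peel strength = 95.0 / 25 * 1000
= 3800.00 N/m

3800.00


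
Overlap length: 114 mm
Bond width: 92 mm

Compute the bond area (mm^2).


Bond area = 114 * 92 = 10488 mm^2

10488


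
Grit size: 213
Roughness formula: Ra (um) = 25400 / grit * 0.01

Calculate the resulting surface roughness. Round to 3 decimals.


Ra = 25400 / 213 * 0.01
= 1.192 um

1.192


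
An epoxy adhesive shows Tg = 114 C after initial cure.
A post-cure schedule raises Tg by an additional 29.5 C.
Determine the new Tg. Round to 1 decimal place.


New Tg = 114 + 29.5
= 143.5 C

143.5


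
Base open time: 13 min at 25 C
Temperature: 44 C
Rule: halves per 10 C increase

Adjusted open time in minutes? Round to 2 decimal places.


Acceleration = 2^((44-25)/10) = 3.7321
Open time = 13 / 3.7321 = 3.48 min

3.48


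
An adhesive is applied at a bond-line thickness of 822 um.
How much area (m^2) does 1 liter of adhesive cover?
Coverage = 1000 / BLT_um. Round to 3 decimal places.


Coverage = 1000 / 822 = 1.217 m^2

1.217


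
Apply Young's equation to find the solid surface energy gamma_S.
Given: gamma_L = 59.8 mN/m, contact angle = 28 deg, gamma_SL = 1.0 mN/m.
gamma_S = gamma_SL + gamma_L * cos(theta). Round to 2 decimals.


theta_rad = 28 * pi/180 = 0.488692
gamma_S = 1.0 + 59.8 * cos(0.488692)
= 53.80 mN/m

53.80


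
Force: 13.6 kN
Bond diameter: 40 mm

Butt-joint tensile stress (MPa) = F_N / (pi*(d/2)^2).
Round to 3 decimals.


F_N = 13.6 * 1000 = 13600.0 N
A = pi*(20.0)^2 = 1256.6371 mm^2
stress = 13600.0 / 1256.6371 = 10.823 MPa

10.823


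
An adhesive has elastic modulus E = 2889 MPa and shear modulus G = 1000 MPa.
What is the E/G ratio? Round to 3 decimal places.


E/G = 2889 / 1000 = 2.889

2.889


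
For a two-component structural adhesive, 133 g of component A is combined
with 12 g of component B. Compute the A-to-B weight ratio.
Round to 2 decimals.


Weight ratio A:B = 133 / 12
= 11.08

11.08


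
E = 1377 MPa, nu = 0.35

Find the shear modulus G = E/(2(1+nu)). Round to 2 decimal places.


G = 1377 / (2 * 1.35)
= 510.00 MPa

510.00


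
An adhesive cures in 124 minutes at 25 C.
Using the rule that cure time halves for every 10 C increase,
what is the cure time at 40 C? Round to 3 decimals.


Factor = 2^((40 - 25) / 10) = 2.8284
Cure time = 124 / 2.8284
= 43.841 minutes

43.841


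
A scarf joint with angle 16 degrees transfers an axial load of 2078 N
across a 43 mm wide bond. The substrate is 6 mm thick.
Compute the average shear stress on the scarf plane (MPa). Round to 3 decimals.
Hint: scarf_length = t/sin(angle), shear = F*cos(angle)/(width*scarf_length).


scarf_length = 6 / sin(16 deg) = 21.7677 mm
cos(16 deg) = 0.961262
shear stress = 2078 * 0.961262 / (43 * 21.7677)
= 2.134 MPa

2.134


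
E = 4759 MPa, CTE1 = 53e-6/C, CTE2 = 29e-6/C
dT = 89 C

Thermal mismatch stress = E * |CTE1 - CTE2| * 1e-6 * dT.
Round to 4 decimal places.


= 4759 * 24e-6 * 89
= 10.1652 MPa

10.1652


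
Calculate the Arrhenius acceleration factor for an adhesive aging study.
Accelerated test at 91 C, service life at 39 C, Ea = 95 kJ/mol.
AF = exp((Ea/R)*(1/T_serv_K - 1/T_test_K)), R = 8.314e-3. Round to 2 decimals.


T_test = 364.15 K, T_serv = 312.15 K
Ea/R = 95 / 0.008314 = 11426.51
AF = exp(11426.51 * (1/312.15 - 1/364.15))
= 186.28

186.28


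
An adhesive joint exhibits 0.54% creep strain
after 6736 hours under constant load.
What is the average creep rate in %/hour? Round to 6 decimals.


Creep rate = strain / time
= 0.54 / 6736
= 0.000080 %/h

0.000080


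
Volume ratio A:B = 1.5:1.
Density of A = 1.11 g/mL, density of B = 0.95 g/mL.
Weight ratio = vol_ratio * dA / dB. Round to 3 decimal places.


Wt ratio = 1.5 * 1.11 / 0.95
= 1.753

1.753


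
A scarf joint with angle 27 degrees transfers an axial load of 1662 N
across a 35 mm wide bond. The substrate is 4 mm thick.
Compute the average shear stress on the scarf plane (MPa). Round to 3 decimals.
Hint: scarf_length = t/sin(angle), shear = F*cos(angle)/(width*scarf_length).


scarf_length = 4 / sin(27 deg) = 8.8108 mm
cos(27 deg) = 0.891007
shear stress = 1662 * 0.891007 / (35 * 8.8108)
= 4.802 MPa

4.802


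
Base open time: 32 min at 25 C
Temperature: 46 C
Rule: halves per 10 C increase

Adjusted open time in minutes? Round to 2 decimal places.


Acceleration = 2^((46-25)/10) = 4.2871
Open time = 32 / 4.2871 = 7.46 min

7.46


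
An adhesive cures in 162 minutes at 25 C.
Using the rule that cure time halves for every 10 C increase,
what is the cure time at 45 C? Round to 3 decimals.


Factor = 2^((45 - 25) / 10) = 4.0000
Cure time = 162 / 4.0000
= 40.500 minutes

40.500


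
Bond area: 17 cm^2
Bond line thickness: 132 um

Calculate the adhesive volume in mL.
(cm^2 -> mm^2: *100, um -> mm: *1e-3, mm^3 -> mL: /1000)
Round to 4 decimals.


V = 17*100 * 132*1e-3 / 1000
= 0.2244 mL

0.2244


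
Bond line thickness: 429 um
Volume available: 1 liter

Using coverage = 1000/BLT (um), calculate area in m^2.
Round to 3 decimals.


1 L = 1e6 mm^3, thickness = 429 um = 0.429 mm
Area = 1e6 / 0.429 mm^2 = (1e6 / 0.429) / 1e6 m^2 = 1000 / 429 m^2
= 2.331 m^2

2.331


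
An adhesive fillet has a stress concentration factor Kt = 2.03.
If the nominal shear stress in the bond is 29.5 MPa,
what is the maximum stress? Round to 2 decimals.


Max stress = 29.5 * 2.03 = 59.89 MPa

59.89


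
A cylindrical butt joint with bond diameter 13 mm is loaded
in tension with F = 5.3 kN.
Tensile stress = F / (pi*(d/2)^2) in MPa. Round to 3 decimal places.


Area = pi * (13/2)^2 = 132.7323 mm^2
Stress = 5.3*1000 / 132.7323
= 39.930 MPa

39.930


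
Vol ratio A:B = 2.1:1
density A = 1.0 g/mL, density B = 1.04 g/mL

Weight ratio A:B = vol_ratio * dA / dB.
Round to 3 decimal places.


Weight ratio = 2.1 * 1.0 / 1.04
= 2.019

2.019


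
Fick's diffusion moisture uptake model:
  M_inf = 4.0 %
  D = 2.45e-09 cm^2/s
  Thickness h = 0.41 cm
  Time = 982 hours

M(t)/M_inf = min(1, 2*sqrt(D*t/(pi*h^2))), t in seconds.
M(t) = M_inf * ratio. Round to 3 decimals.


t_sec = 982 * 3600 = 3535200
ratio = 2*sqrt(2.45e-09*3535200/(pi*0.41^2))
= min(1, 0.256130)
= 0.256130
M(t) = 4.0 * 0.256130 = 1.025 %

1.025


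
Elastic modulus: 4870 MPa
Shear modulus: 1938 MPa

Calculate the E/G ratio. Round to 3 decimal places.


E / G = 4870 / 1938 = 2.513

2.513


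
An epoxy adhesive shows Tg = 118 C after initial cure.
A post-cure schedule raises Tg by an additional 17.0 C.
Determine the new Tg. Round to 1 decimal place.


New Tg = 118 + 17.0
= 135.0 C

135.0


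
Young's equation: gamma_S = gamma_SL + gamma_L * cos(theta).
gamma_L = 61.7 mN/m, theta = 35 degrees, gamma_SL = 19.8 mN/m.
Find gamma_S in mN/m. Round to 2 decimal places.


cos(35 deg) = 0.819152
gamma_S = 19.8 + 61.7 * 0.819152
= 70.34 mN/m

70.34


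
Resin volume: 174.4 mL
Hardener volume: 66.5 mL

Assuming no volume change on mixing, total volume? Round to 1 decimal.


V_total = 174.4 + 66.5 = 240.9 mL

240.9


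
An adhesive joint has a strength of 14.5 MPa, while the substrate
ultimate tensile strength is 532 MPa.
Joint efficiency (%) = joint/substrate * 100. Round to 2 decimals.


Efficiency = 14.5 / 532 * 100
= 2.73%

2.73


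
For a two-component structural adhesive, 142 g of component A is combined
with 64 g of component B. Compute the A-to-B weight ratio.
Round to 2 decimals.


Weight ratio A:B = 142 / 64
= 2.22

2.22


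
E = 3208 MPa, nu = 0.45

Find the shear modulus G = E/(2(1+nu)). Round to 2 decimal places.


G = 3208 / (2 * 1.45)
= 1106.21 MPa

1106.21


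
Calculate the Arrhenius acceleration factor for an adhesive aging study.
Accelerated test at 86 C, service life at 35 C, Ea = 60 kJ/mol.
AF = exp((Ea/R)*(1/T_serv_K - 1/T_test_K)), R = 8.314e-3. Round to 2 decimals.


T_test = 359.15 K, T_serv = 308.15 K
Ea/R = 60 / 0.008314 = 7216.74
AF = exp(7216.74 * (1/308.15 - 1/359.15))
= 27.82

27.82


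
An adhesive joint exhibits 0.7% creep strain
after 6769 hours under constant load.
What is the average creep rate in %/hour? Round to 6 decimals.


Creep rate = strain / time
= 0.7 / 6769
= 0.000103 %/h

0.000103


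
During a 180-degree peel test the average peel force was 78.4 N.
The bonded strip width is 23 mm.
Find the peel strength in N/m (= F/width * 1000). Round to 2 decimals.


Peel strength = F/width * 1000
= 78.4 / 23 * 1000
= 3408.70 N/m

3408.70


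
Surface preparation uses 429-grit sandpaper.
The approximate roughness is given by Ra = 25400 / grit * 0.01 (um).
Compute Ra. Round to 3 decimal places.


Ra = 25400 / 429 * 0.01
= 254 / 429
= 0.592 um

0.592


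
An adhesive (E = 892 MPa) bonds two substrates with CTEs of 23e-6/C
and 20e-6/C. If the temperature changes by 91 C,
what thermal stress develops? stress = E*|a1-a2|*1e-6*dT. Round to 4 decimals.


Stress = 892 * |23 - 20| * 1e-6 * 91
= 0.2435 MPa

0.2435


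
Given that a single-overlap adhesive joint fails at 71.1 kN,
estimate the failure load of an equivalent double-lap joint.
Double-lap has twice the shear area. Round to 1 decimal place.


Double-lap factor = 2
Expected load = 71.1 * 2 = 142.2 kN

142.2


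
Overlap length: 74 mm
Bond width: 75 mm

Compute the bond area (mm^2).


Bond area = 74 * 75 = 5550 mm^2

5550


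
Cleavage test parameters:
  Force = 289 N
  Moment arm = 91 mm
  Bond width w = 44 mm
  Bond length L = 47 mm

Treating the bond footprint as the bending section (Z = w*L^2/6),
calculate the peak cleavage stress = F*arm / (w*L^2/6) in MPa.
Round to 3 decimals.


M = 289 * 91 = 26299 N*mm
Z = 44 * 47^2 / 6 = 97196 / 6 mm^3
sigma = M / Z = 6 * 26299 / 97196 = 157794 / 97196
= 1.623 MPa

1.623


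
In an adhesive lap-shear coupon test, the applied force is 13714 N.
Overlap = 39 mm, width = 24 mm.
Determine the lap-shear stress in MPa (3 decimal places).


stress = F / (overlap * width)
= 13714 / (39 * 24)
= 14.652 MPa

14.652


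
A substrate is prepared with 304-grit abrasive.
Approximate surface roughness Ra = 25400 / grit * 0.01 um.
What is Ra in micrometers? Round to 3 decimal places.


Ra = 25400 / 304 * 0.01 = 0.836 um

0.836


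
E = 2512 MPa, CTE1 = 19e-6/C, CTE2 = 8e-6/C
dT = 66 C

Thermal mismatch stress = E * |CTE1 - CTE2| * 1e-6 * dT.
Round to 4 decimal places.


= 2512 * 11e-6 * 66
= 1.8237 MPa

1.8237


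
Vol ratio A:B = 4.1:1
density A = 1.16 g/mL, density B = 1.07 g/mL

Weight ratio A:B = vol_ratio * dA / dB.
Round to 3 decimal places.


Weight ratio = 4.1 * 1.16 / 1.07
= 4.445

4.445


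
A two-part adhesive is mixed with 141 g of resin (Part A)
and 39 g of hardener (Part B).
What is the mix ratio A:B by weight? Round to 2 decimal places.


Mix ratio = mass_A / mass_B
= 141 / 39
= 3.62

3.62


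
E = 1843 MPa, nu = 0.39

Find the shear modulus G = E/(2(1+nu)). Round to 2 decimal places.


G = 1843 / (2 * 1.39)
= 662.95 MPa

662.95


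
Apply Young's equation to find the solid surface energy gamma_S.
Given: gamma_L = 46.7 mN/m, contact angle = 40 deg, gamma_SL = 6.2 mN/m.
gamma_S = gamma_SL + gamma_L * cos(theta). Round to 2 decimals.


theta_rad = 40 * pi/180 = 0.698132
gamma_S = 6.2 + 46.7 * cos(0.698132)
= 41.97 mN/m

41.97


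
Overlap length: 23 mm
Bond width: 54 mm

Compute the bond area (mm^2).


Bond area = 23 * 54 = 1242 mm^2

1242


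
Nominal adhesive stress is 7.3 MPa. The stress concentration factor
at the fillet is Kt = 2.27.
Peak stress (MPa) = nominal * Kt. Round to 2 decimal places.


Peak = 7.3 * 2.27 = 16.57 MPa

16.57


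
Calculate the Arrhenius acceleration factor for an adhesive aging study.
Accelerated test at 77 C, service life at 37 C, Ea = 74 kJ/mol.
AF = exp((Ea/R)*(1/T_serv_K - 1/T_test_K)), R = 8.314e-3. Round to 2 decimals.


T_test = 350.15 K, T_serv = 310.15 K
Ea/R = 74 / 0.008314 = 8900.65
AF = exp(8900.65 * (1/310.15 - 1/350.15))
= 26.53

26.53


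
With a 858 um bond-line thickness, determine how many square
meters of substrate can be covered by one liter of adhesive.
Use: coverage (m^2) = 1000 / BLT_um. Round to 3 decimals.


Coverage = 1000 / 858 = 1.166 m^2

1.166


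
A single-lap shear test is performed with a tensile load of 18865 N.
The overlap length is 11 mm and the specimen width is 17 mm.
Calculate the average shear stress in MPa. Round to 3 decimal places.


Shear stress = F / (overlap * width)
= 18865 / (11 * 17)
= 18865 / 187
= 100.882 MPa

100.882


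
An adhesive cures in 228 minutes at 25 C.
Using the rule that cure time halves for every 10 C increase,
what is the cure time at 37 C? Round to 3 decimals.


Factor = 2^((37 - 25) / 10) = 2.2974
Cure time = 228 / 2.2974
= 99.243 minutes

99.243


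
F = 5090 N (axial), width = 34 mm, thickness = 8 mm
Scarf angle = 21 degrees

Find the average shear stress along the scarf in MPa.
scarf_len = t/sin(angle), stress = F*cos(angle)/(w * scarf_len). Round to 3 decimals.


scarf_len = 8/sin(21 deg) = 22.3234
cos(21 deg) = 0.933580
stress = 5090*0.933580/(34*22.3234) = 6.261 MPa

6.261


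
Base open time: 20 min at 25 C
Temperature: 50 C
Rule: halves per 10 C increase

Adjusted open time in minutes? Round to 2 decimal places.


Acceleration = 2^((50-25)/10) = 5.6569
Open time = 20 / 5.6569 = 3.54 min

3.54


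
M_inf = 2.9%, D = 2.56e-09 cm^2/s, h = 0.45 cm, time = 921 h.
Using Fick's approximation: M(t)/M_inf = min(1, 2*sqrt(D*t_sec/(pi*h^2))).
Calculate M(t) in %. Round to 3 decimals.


t = 3315600 s
ratio = min(1, 2*sqrt(2.56e-09*3315600/(pi*0.2025)))
= 0.231017
M(t) = 2.9 * 0.231017 = 0.670%

0.670


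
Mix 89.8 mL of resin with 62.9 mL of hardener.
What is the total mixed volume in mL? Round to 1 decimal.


Total = 89.8 + 62.9 = 152.7 mL

152.7


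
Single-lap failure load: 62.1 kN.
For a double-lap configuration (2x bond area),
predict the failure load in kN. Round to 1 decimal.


Failure load = 62.1 * 2 = 124.2 kN

124.2


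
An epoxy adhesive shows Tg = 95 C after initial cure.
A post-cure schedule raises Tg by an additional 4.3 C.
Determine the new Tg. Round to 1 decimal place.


New Tg = 95 + 4.3
= 99.3 C

99.3


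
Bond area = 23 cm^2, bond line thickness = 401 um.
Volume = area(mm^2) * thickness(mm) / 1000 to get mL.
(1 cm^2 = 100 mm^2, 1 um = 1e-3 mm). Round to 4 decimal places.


area_mm2 = 23 * 100 = 2300
blt_mm = 401 * 1e-3 = 0.401
vol_mm3 = 2300 * 0.401 = 922.3
vol_mL = 922.3 / 1000 = 0.9223 mL

0.9223


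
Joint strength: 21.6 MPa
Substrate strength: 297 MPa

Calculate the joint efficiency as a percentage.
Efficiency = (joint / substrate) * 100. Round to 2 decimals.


Efficiency = (21.6 / 297) * 100 = 7.27%

7.27


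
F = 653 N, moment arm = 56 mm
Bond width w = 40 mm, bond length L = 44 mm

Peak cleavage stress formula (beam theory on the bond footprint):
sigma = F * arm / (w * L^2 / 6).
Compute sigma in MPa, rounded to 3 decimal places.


sigma = (653 * 56) / (40 * 1936 / 6)
= 36568 * 6 / 77440
= 219408 / 77440
= 2.833 MPa

2.833


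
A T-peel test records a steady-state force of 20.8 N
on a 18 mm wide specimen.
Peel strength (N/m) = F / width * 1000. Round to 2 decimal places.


Peel strength = 20.8 / 18 * 1000
= 1155.56 N/m

1155.56


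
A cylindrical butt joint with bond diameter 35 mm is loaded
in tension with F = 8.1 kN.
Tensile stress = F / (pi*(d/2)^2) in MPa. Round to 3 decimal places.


Area = pi * (35/2)^2 = 962.1128 mm^2
Stress = 8.1*1000 / 962.1128
= 8.419 MPa

8.419


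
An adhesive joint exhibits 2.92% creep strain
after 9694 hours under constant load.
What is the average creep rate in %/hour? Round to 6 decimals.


Creep rate = strain / time
= 2.92 / 9694
= 0.000301 %/h

0.000301


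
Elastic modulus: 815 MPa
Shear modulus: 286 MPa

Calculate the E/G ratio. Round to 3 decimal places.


E / G = 815 / 286 = 2.850

2.850


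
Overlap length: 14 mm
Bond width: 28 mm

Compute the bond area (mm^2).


Bond area = 14 * 28 = 392 mm^2

392


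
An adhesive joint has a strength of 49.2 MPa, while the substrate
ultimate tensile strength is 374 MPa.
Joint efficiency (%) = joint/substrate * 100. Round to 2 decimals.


Efficiency = 49.2 / 374 * 100
= 13.16%

13.16


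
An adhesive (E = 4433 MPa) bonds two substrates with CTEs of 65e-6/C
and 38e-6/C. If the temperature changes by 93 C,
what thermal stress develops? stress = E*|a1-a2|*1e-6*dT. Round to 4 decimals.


Stress = 4433 * |65 - 38| * 1e-6 * 93
= 11.1313 MPa

11.1313


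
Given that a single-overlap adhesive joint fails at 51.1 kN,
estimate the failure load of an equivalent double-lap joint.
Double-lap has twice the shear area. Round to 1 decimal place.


Double-lap factor = 2
Expected load = 51.1 * 2 = 102.2 kN

102.2


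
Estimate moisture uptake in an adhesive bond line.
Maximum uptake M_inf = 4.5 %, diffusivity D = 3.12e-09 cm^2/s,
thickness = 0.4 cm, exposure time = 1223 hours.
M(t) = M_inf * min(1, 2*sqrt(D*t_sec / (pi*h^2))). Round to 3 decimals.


Convert time: 1223 h = 4402800 s
ratio = min(1, 2*sqrt(3.12e-09*4402800/(pi*0.4^2)))
= 0.330626
M(t) = 4.5 * 0.330626 = 1.488%

1.488


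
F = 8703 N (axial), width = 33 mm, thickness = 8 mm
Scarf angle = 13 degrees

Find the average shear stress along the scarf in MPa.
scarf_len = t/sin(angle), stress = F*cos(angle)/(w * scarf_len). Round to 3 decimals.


scarf_len = 8/sin(13 deg) = 35.5633
cos(13 deg) = 0.974370
stress = 8703*0.974370/(33*35.5633) = 7.226 MPa

7.226


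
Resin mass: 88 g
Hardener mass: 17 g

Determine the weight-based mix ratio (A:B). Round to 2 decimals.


Ratio = 88 / 17 = 5.18

5.18


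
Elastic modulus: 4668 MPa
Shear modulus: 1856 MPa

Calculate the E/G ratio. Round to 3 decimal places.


E / G = 4668 / 1856 = 2.515

2.515


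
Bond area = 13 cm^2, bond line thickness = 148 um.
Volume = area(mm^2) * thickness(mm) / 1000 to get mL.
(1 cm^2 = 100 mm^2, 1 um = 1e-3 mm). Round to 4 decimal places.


area_mm2 = 13 * 100 = 1300
blt_mm = 148 * 1e-3 = 0.148
vol_mm3 = 1300 * 0.148 = 192.4
vol_mL = 192.4 / 1000 = 0.1924 mL

0.1924


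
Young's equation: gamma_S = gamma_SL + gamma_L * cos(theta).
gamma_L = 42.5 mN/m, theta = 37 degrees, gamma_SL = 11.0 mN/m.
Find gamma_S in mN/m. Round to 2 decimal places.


cos(37 deg) = 0.798636
gamma_S = 11.0 + 42.5 * 0.798636
= 44.94 mN/m

44.94


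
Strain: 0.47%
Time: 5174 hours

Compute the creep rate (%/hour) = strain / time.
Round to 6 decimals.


Creep rate = 0.47 / 5174
= 0.000091 %/h

0.000091


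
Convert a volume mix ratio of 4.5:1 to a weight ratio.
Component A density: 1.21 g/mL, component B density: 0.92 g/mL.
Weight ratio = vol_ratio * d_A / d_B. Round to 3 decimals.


= 4.5 * 1.21 / 0.92 = 5.918

5.918


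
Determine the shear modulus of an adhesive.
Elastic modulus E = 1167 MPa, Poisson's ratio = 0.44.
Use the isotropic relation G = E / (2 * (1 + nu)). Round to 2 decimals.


G = 1167 / (2*(1+0.44)) = 1167 / 2.88
= 405.21 MPa

405.21


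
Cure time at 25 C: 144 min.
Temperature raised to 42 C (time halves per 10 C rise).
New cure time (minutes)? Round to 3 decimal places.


Acceleration factor = 2^(17/10) = 3.2490
New time = 144 / 3.2490 = 44.321 min

44.321


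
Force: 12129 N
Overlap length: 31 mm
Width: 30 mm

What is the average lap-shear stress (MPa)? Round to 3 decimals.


Average shear stress = F / (overlap * width)
= 12129 / (31 * 30)
= 13.042 MPa

13.042


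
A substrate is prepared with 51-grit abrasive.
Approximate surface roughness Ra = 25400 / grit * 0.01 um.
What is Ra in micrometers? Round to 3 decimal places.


Ra = 25400 / 51 * 0.01 = 4.980 um

4.980


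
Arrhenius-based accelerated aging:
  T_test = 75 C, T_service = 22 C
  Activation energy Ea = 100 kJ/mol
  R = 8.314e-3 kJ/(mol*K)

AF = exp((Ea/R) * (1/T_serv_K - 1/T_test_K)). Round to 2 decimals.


T_test_K = 348.15, T_serv_K = 295.15
AF = exp((100/8.314e-3) * (1/295.15 - 1/348.15))
= 494.62

494.62


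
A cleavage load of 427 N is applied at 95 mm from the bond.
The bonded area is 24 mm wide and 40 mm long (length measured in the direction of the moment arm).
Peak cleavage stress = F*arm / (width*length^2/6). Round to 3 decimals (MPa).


Moment = 427 * 95 = 40565 N*mm
Section modulus = 24 * 1600 / 6 = 38400 / 6 mm^3
Stress = 40565 / (38400 / 6) = 243390 / 38400
= 6.338 MPa

6.338


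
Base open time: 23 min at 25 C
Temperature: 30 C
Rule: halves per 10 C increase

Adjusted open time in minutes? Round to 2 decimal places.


Acceleration = 2^((30-25)/10) = 1.4142
Open time = 23 / 1.4142 = 16.26 min

16.26


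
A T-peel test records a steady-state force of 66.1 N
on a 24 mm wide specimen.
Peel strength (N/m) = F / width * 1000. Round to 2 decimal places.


Peel strength = 66.1 / 24 * 1000
= 2754.17 N/m

2754.17


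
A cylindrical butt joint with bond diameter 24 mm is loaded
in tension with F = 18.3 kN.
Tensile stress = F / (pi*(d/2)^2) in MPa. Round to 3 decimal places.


Area = pi * (24/2)^2 = 452.3893 mm^2
Stress = 18.3*1000 / 452.3893
= 40.452 MPa

40.452


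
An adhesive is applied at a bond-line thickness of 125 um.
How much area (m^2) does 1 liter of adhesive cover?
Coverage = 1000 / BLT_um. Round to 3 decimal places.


Coverage = 1000 / 125 = 8.000 m^2

8.000


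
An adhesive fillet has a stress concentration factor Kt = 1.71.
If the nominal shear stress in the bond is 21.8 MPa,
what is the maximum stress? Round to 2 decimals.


Max stress = 21.8 * 1.71 = 37.28 MPa

37.28


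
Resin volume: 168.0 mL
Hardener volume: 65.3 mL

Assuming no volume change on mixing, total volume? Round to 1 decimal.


V_total = 168.0 + 65.3 = 233.3 mL

233.3


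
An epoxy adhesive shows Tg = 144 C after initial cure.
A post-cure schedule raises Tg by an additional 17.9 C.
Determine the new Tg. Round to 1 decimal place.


New Tg = 144 + 17.9
= 161.9 C

161.9


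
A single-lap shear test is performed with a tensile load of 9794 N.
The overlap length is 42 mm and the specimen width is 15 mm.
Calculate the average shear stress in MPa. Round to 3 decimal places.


Shear stress = F / (overlap * width)
= 9794 / (42 * 15)
= 9794 / 630
= 15.546 MPa

15.546


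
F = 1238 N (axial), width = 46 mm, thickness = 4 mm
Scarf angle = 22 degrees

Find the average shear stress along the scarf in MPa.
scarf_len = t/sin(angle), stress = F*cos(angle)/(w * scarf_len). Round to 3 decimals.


scarf_len = 4/sin(22 deg) = 10.6779
cos(22 deg) = 0.927184
stress = 1238*0.927184/(46*10.6779) = 2.337 MPa

2.337


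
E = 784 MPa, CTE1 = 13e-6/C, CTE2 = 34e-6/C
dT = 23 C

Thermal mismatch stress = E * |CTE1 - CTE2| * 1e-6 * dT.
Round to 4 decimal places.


= 784 * 21e-6 * 23
= 0.3787 MPa

0.3787


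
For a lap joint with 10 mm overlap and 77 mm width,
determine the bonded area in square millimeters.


Area = 10 * 77 = 770 mm^2

770


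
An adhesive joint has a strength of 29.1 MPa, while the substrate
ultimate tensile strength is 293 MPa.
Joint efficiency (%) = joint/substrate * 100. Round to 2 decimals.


Efficiency = 29.1 / 293 * 100
= 9.93%

9.93


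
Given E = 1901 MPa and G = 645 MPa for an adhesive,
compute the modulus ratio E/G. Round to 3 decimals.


E/G ratio = 1901 / 645 = 2.947

2.947


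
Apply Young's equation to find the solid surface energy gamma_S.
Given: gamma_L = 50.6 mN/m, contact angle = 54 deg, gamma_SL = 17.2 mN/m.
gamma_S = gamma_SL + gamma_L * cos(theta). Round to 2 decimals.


theta_rad = 54 * pi/180 = 0.942478
gamma_S = 17.2 + 50.6 * cos(0.942478)
= 46.94 mN/m

46.94


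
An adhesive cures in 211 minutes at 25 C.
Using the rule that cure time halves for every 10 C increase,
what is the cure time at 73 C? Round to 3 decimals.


Factor = 2^((73 - 25) / 10) = 27.8576
Cure time = 211 / 27.8576
= 7.574 minutes

7.574


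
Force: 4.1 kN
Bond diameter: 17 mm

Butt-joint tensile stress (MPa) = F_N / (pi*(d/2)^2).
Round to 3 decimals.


F_N = 4.1 * 1000 = 4100.0 N
A = pi*(8.5)^2 = 226.9801 mm^2
stress = 4100.0 / 226.9801 = 18.063 MPa

18.063


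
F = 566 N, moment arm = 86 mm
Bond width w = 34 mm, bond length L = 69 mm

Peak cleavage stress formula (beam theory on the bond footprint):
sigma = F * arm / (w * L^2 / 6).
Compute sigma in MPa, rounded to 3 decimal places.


sigma = (566 * 86) / (34 * 4761 / 6)
= 48676 * 6 / 161874
= 292056 / 161874
= 1.804 MPa

1.804


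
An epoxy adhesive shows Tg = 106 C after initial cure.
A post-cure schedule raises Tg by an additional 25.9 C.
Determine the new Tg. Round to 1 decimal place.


New Tg = 106 + 25.9
= 131.9 C

131.9


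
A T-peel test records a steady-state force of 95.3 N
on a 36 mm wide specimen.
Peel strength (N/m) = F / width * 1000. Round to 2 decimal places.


Peel strength = 95.3 / 36 * 1000
= 2647.22 N/m

2647.22


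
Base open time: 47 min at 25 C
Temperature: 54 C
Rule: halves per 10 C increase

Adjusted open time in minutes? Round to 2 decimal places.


Acceleration = 2^((54-25)/10) = 7.4643
Open time = 47 / 7.4643 = 6.30 min

6.30


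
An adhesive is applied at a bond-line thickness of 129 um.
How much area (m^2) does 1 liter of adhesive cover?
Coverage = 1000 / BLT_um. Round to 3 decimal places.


Coverage = 1000 / 129 = 7.752 m^2

7.752


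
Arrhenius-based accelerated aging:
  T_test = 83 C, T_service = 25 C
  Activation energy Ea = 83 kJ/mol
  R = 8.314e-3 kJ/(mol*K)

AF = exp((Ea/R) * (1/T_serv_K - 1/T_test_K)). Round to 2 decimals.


T_test_K = 356.15, T_serv_K = 298.15
AF = exp((83/8.314e-3) * (1/298.15 - 1/356.15))
= 233.44

233.44


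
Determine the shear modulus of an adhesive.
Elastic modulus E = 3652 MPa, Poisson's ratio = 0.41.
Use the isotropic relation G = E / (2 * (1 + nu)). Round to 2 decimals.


G = 3652 / (2*(1+0.41)) = 3652 / 2.82
= 1295.04 MPa

1295.04


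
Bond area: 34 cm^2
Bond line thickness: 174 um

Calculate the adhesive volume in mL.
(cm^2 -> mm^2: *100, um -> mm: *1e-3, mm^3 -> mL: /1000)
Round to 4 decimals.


V = 34*100 * 174*1e-3 / 1000
= 0.5916 mL

0.5916


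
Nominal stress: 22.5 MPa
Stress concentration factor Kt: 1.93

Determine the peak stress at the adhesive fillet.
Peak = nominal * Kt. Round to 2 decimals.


Peak stress = 22.5 * 1.93
= 43.43 MPa

43.43


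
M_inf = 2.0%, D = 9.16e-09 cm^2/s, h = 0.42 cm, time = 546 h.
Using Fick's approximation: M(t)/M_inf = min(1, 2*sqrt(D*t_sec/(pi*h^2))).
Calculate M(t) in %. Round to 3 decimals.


t = 1965600 s
ratio = min(1, 2*sqrt(9.16e-09*1965600/(pi*0.1764)))
= 0.360497
M(t) = 2.0 * 0.360497 = 0.721%

0.721


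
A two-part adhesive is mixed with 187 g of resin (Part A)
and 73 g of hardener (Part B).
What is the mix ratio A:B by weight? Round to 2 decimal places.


Mix ratio = mass_A / mass_B
= 187 / 73
= 2.56

2.56


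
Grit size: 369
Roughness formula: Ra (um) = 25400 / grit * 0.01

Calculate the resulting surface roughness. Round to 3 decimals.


Ra = 25400 / 369 * 0.01
= 0.688 um

0.688


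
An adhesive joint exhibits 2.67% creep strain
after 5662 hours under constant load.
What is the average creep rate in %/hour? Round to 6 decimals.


Creep rate = strain / time
= 2.67 / 5662
= 0.000472 %/h

0.000472


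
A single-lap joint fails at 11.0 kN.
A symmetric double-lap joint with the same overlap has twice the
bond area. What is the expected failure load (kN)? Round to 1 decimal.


Double-lap load = 2 * 11.0 = 22.0 kN

22.0


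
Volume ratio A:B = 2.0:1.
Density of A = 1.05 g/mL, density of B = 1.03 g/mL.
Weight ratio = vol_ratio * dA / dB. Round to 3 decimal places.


Wt ratio = 2.0 * 1.05 / 1.03
= 2.039

2.039


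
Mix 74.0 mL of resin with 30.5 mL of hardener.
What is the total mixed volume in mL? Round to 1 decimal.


Total = 74.0 + 30.5 = 104.5 mL

104.5


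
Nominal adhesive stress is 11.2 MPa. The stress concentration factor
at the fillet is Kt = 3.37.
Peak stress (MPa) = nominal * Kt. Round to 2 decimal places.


Peak = 11.2 * 3.37 = 37.74 MPa

37.74


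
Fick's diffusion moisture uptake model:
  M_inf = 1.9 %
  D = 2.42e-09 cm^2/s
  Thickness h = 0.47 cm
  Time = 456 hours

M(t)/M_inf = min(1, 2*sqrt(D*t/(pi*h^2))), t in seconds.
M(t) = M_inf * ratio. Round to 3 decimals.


t_sec = 456 * 3600 = 1641600
ratio = 2*sqrt(2.42e-09*1641600/(pi*0.47^2))
= min(1, 0.151321)
= 0.151321
M(t) = 1.9 * 0.151321 = 0.288 %

0.288


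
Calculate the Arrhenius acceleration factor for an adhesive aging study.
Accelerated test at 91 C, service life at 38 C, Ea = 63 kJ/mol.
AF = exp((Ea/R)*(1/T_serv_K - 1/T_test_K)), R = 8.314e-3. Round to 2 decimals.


T_test = 364.15 K, T_serv = 311.15 K
Ea/R = 63 / 0.008314 = 7577.58
AF = exp(7577.58 * (1/311.15 - 1/364.15))
= 34.62

34.62


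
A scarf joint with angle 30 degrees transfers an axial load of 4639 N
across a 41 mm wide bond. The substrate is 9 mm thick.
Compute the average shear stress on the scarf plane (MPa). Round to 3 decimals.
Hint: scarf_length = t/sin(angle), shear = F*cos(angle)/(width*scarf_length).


scarf_length = 9 / sin(30 deg) = 18.0000 mm
cos(30 deg) = 0.866025
shear stress = 4639 * 0.866025 / (41 * 18.0000)
= 5.444 MPa

5.444


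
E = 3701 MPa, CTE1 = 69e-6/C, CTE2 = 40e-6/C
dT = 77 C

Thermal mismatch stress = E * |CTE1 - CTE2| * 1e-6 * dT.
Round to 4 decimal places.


= 3701 * 29e-6 * 77
= 8.2643 MPa

8.2643
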